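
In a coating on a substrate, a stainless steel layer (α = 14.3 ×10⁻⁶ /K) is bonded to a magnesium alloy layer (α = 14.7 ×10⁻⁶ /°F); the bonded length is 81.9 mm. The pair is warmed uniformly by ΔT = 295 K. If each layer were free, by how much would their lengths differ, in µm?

magnesium alloy: α = 14.7×10⁻⁶/°F × 9/5 = 26.5×10⁻⁶/K.
Δα = |14.3 − 26.5|×10⁻⁶/K = 12.2×10⁻⁶/K.
ΔL_mismatch = Δα·L·ΔT = 12.2×10⁻⁶ × 81.9 mm × 295.0 K = 294 µm.

294 µm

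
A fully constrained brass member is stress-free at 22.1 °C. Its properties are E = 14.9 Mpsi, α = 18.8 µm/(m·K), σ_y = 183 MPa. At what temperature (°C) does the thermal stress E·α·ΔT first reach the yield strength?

117 °C

E = 14.9 Mpsi = 102.7 GPa.
E·α·ΔT = 183.0 MPa ⇒ ΔT = 183.0 / (102.7×10³ × 18.8×10⁻⁶) = 94.75 K.
T = 22.1 + 94.75 = 116.9 °C.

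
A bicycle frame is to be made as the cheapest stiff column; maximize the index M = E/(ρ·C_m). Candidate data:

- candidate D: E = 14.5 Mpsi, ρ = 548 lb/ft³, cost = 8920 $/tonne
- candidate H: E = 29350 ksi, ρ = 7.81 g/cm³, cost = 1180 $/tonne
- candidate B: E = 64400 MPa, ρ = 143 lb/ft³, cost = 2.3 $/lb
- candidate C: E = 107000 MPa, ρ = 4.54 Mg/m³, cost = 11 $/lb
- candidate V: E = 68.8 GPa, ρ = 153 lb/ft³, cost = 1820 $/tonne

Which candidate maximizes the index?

Putting every candidate on a common basis:
  candidate D: E = 99.97 GPa, ρ = 8778 kg/m³, cost = 8.920 $/kg
  candidate H: E = 202.4 GPa, ρ = 7810 kg/m³, cost = 1.180 $/kg
  candidate B: E = 64.40 GPa, ρ = 2291 kg/m³, cost = 5.071 $/kg
  candidate C: E = 107.0 GPa, ρ = 4540 kg/m³, cost = 24.25 $/kg
  candidate V: E = 68.80 GPa, ρ = 2451 kg/m³, cost = 1.820 $/kg
  candidate H: M = 22.0 MN·m per $
  candidate V: M = 15.4 MN·m per $
  candidate B: M = 5.54 MN·m per $
  candidate D: M = 1.28 MN·m per $
  candidate C: M = 0.972 MN·m per $
Highest index: candidate H.

candidate H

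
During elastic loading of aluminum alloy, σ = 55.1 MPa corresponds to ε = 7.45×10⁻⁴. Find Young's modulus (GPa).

E = σ/ε = 55.1 MPa / 7.45×10⁻⁴ = 73960 MPa = 74.0 GPa.

74.0 GPa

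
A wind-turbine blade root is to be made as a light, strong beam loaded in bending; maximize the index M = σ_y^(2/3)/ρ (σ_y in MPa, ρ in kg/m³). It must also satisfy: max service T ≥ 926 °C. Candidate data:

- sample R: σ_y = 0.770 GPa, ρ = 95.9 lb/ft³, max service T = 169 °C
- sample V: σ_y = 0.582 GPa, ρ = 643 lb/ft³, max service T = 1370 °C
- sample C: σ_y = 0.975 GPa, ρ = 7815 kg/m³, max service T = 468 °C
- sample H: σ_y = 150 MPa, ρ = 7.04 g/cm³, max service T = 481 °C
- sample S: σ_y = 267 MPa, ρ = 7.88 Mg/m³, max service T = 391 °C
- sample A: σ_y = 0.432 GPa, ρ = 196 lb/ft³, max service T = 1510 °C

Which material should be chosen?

sample A

Screen on constraints: max service T ≥ 926 °C. Survivors: sample V, sample A.
Putting every candidate on a common basis:
  sample V: σ_y = 582.0 MPa, ρ = 10300 kg/m³
  sample A: σ_y = 432.0 MPa, ρ = 3140 kg/m³
  sample A: M = 18.2×10⁻³
  sample V: M = 6.77×10⁻³
Sample A ranks first.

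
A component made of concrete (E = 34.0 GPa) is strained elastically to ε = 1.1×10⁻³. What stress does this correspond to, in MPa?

37.4 MPa

σ = E·ε = 34000 MPa × 1.1×10⁻³ = 37.4 MPa.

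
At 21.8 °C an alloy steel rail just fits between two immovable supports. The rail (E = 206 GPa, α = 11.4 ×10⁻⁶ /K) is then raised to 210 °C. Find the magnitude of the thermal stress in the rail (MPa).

ΔT = 188.2 K. Constrained thermal stress σ = E·α·ΔT = 206.0×10³ MPa × 11.4×10⁻⁶ × 188.2 = 442 MPa (compressive).

442 MPa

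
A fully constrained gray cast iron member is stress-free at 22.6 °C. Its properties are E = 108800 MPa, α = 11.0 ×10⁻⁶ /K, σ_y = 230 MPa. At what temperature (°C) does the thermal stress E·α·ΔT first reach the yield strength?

E = 108800 MPa = 108.8 GPa.
E·α·ΔT = 230.0 MPa ⇒ ΔT = 230.0 / (108.8×10³ × 11.0×10⁻⁶) = 192.2 K.
T = 22.6 + 192.2 = 214.8 °C.

215 °C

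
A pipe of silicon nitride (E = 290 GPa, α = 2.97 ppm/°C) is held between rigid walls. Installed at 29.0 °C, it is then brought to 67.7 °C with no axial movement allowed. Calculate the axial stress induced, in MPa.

ΔT = 38.70 K. Constrained thermal stress σ = E·α·ΔT = 290.0×10³ MPa × 2.97×10⁻⁶ × 38.70 = 33.3 MPa (compressive).

33.3 MPa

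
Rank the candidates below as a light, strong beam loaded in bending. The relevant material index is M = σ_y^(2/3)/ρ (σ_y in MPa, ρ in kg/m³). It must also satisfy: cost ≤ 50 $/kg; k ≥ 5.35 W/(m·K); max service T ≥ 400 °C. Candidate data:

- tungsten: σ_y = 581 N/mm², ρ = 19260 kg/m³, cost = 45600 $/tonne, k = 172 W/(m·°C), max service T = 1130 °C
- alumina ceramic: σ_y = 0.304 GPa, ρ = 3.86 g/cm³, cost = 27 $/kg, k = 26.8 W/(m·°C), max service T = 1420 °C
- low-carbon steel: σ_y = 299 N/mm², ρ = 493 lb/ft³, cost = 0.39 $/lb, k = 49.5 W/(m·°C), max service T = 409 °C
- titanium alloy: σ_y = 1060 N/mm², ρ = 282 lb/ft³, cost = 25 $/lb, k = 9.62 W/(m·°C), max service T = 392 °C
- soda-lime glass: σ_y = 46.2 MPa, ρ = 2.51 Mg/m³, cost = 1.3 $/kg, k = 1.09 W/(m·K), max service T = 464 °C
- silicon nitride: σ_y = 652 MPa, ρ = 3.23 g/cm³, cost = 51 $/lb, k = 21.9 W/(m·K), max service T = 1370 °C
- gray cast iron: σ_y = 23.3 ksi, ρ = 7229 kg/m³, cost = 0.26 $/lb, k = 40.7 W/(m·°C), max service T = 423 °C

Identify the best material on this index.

alumina ceramic

Screen on constraints: cost ≤ 50 $/kg; k ≥ 5.35 W/(m·K); max service T ≥ 400 °C. Survivors: tungsten, alumina ceramic, low-carbon steel, gray cast iron.
Normalizing units and computing the index:
  tungsten: σ_y = 581.0 MPa, ρ = 19260 kg/m³
  alumina ceramic: σ_y = 304.0 MPa, ρ = 3860 kg/m³
  low-carbon steel: σ_y = 299.0 MPa, ρ = 7897 kg/m³
  gray cast iron: σ_y = 160.6 MPa, ρ = 7229 kg/m³
  alumina ceramic: M = 11.7×10⁻³
  low-carbon steel: M = 5.66×10⁻³
  gray cast iron: M = 4.09×10⁻³
  tungsten: M = 3.62×10⁻³
Alumina ceramic ranks first.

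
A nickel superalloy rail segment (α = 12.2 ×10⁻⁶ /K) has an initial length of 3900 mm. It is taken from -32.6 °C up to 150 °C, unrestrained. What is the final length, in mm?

3908.7 mm

ΔT = 150 − (-32.6) = 182.6 K.
ΔL = α·L₀·ΔT = 12.2×10⁻⁶ × 3900 mm × 182.6 K = 8.69 mm.
L = L₀ + ΔL = 3900 + 8.69 = 3908.7 mm.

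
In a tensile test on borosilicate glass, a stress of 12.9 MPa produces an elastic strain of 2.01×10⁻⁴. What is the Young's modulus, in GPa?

64.2 GPa

E = σ/ε = 12.9 MPa / 2.01×10⁻⁴ = 64180 MPa = 64.2 GPa.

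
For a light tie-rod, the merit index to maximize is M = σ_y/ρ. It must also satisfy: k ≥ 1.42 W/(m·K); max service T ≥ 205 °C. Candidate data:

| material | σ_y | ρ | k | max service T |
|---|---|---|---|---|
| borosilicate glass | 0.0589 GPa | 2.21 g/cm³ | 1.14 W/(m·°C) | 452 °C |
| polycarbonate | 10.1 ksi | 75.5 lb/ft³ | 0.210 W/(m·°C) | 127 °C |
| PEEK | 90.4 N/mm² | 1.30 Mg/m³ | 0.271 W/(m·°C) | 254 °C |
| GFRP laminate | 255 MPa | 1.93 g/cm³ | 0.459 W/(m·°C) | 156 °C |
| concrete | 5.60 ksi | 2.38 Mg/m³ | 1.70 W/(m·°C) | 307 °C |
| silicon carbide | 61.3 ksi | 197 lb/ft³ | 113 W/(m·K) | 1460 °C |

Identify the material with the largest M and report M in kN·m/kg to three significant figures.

Screen on constraints: k ≥ 1.42 W/(m·K); max service T ≥ 205 °C. Survivors: concrete, silicon carbide.
After converting to SI:
  concrete: σ_y = 38.61 MPa, ρ = 2380 kg/m³
  silicon carbide: σ_y = 422.6 MPa, ρ = 3156 kg/m³
  silicon carbide: M = 134 kN·m/kg
  concrete: M = 16.2 kN·m/kg
Silicon carbide ranks first.

silicon carbide, M = 134 kN·m/kg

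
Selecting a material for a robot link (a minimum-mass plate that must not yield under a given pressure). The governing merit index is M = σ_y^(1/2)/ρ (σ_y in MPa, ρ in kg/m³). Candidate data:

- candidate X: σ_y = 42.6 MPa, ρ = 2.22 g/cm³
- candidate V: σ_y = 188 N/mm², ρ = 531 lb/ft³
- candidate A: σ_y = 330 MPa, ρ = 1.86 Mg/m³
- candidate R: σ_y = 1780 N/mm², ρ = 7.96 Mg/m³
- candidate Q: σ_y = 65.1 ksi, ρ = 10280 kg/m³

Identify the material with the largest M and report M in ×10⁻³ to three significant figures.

Putting every candidate on a common basis:
  candidate X: σ_y = 42.60 MPa, ρ = 2220 kg/m³
  candidate V: σ_y = 188.0 MPa, ρ = 8506 kg/m³
  candidate A: σ_y = 330.0 MPa, ρ = 1860 kg/m³
  candidate R: σ_y = 1780 MPa, ρ = 7960 kg/m³
  candidate Q: σ_y = 448.8 MPa, ρ = 10280 kg/m³
  candidate A: M = 9.77×10⁻³
  candidate R: M = 5.30×10⁻³
  candidate X: M = 2.94×10⁻³
  candidate Q: M = 2.06×10⁻³
  candidate V: M = 1.61×10⁻³
The maximum is for candidate A.

candidate A, M = 9.77×10⁻³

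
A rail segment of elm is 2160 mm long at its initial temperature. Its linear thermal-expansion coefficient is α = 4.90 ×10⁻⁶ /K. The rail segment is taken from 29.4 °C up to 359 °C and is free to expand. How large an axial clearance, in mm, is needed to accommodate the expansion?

3.49 mm

ΔT = 359 − 29.4 = 329.6 K.
ΔL = α·L₀·ΔT = 4.90×10⁻⁶ × 2160 mm × 329.6 K = 3.49 mm.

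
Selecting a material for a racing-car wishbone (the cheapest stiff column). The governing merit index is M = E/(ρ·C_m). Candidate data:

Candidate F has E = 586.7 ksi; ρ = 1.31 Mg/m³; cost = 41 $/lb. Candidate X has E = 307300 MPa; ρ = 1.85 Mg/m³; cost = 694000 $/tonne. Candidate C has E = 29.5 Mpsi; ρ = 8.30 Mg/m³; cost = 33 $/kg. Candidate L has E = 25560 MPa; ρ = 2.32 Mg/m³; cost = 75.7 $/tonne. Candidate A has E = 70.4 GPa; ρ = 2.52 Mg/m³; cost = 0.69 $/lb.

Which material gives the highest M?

In SI units:
  candidate F: E = 4.045 GPa, ρ = 1310 kg/m³, cost = 90.39 $/kg
  candidate X: E = 307.3 GPa, ρ = 1850 kg/m³, cost = 694.0 $/kg
  candidate C: E = 203.4 GPa, ρ = 8300 kg/m³, cost = 33.00 $/kg
  candidate L: E = 25.56 GPa, ρ = 2320 kg/m³, cost = 0.07570 $/kg
  candidate A: E = 70.40 GPa, ρ = 2520 kg/m³, cost = 1.521 $/kg
  candidate L: M = 146 MN·m per $
  candidate A: M = 18.4 MN·m per $
  candidate C: M = 0.743 MN·m per $
  candidate X: M = 0.239 MN·m per $
  candidate F: M = 0.0342 MN·m per $
The maximum is for candidate L.

candidate L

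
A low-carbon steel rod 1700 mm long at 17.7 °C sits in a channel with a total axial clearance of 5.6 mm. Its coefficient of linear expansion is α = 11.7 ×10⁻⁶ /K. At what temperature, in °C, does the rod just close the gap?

299 °C

α·L₀·ΔT = 5.6 mm ⇒ ΔT = 5.6 / (11.7×10⁻⁶ × 1700.0) = 281.5 K.
T = 17.7 + 281.5 = 299.2 °C.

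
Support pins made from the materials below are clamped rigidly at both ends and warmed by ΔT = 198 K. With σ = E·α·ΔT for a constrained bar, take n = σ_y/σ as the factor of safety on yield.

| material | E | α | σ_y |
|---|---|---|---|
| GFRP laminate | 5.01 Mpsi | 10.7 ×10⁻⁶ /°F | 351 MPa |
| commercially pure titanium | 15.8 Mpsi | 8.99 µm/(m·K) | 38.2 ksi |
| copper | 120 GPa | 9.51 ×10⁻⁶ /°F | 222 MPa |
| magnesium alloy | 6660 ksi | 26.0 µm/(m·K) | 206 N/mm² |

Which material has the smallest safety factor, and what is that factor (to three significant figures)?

copper, n = 0.546

With everything in SI (GPa, ×10⁻⁶/K, MPa):
  GFRP laminate: E = 34.54, α = 19.3, σ_y = 351.0 → σ = 132 MPa, n = 2.66
  commercially pure titanium: E = 108.9, α = 8.99, σ_y = 263.4 → σ = 194 MPa, n = 1.36
  copper: E = 120.0, α = 17.1, σ_y = 222.0 → σ = 407 MPa, n = 0.546
  magnesium alloy: E = 45.92, α = 26.0, σ_y = 206.0 → σ = 236 MPa, n = 0.871
Smallest n: copper with n = 0.546.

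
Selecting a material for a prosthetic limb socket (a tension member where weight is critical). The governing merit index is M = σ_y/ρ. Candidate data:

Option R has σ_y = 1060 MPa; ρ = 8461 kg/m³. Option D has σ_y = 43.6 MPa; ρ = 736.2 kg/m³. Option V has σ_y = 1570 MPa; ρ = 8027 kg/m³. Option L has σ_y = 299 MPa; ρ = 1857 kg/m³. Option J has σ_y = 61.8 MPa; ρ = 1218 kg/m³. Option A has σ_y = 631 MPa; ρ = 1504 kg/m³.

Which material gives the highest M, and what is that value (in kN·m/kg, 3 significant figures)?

Evaluate M for each candidate:
  option A: M = 420 kN·m/kg
  option V: M = 196 kN·m/kg
  option L: M = 161 kN·m/kg
  option R: M = 125 kN·m/kg
  option D: M = 59.2 kN·m/kg
  option J: M = 50.7 kN·m/kg
Option A ranks first.

option A, M = 420 kN·m/kg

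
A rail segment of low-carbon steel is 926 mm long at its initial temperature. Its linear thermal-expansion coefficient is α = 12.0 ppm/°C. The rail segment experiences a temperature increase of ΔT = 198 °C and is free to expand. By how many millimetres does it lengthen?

ΔL = α·L₀·ΔT = 12.0×10⁻⁶ × 926 mm × 198.0 K = 2.20 mm.

2.20 mm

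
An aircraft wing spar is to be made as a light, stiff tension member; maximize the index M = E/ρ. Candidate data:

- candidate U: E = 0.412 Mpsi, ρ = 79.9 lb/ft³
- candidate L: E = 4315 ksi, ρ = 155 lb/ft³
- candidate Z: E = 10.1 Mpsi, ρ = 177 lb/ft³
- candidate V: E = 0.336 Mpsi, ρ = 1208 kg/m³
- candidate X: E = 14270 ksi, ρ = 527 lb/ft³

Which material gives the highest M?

candidate Z

Putting every candidate on a common basis:
  candidate U: E = 2.841 GPa, ρ = 1280 kg/m³
  candidate L: E = 29.75 GPa, ρ = 2483 kg/m³
  candidate Z: E = 69.64 GPa, ρ = 2835 kg/m³
  candidate V: E = 2.317 GPa, ρ = 1208 kg/m³
  candidate X: E = 98.39 GPa, ρ = 8442 kg/m³
  candidate Z: M = 24.6 MN·m/kg
  candidate L: M = 12.0 MN·m/kg
  candidate X: M = 11.7 MN·m/kg
  candidate U: M = 2.22 MN·m/kg
  candidate V: M = 1.92 MN·m/kg
The maximum is for candidate Z.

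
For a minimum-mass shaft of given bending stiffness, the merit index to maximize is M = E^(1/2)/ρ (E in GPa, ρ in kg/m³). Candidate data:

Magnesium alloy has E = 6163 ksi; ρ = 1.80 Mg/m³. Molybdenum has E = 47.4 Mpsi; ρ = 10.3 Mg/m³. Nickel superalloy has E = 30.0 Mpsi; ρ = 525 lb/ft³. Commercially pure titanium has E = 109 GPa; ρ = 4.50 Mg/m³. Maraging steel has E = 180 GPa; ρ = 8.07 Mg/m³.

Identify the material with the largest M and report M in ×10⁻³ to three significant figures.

magnesium alloy, M = 3.62×10⁻³

In SI units:
  magnesium alloy: E = 42.49 GPa, ρ = 1800 kg/m³
  molybdenum: E = 326.8 GPa, ρ = 10300 kg/m³
  nickel superalloy: E = 206.8 GPa, ρ = 8410 kg/m³
  commercially pure titanium: E = 109.0 GPa, ρ = 4500 kg/m³
  maraging steel: E = 180.0 GPa, ρ = 8070 kg/m³
  magnesium alloy: M = 3.62×10⁻³
  commercially pure titanium: M = 2.32×10⁻³
  molybdenum: M = 1.76×10⁻³
  nickel superalloy: M = 1.71×10⁻³
  maraging steel: M = 1.66×10⁻³
Highest index: magnesium alloy.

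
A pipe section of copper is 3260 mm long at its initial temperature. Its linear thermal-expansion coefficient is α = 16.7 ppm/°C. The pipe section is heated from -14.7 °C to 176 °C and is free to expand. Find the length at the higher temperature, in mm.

ΔT = 176 − (-14.7) = 190.7 K.
ΔL = α·L₀·ΔT = 16.7×10⁻⁶ × 3260 mm × 190.7 K = 10.4 mm.
L = L₀ + ΔL = 3260 + 10.4 = 3270.4 mm.

3270.4 mm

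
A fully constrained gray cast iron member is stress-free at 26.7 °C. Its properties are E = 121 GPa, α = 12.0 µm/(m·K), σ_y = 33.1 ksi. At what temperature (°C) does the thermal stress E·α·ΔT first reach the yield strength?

184 °C

σ_y = 33.1 ksi = 228.2 MPa.
E·α·ΔT = 228.2 MPa ⇒ ΔT = 228.2 / (121.0×10³ × 12.0×10⁻⁶) = 157.2 K.
T = 26.7 + 157.2 = 183.9 °C.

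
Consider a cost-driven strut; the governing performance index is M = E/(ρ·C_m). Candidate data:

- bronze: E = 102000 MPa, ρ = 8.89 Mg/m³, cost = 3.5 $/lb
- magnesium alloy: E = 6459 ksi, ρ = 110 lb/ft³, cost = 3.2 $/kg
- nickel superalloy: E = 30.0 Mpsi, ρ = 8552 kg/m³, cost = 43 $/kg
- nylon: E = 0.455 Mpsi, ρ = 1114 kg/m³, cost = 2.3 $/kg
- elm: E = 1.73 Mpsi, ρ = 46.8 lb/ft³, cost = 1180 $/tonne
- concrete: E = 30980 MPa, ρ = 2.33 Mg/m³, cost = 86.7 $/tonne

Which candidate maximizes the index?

Putting every candidate on a common basis:
  bronze: E = 102.0 GPa, ρ = 8890 kg/m³, cost = 7.716 $/kg
  magnesium alloy: E = 44.53 GPa, ρ = 1762 kg/m³, cost = 3.200 $/kg
  nickel superalloy: E = 206.8 GPa, ρ = 8552 kg/m³, cost = 43.00 $/kg
  nylon: E = 3.137 GPa, ρ = 1114 kg/m³, cost = 2.300 $/kg
  elm: E = 11.93 GPa, ρ = 749.7 kg/m³, cost = 1.180 $/kg
  concrete: E = 30.98 GPa, ρ = 2330 kg/m³, cost = 0.08670 $/kg
  concrete: M = 153 MN·m per $
  elm: M = 13.5 MN·m per $
  magnesium alloy: M = 7.90 MN·m per $
  bronze: M = 1.49 MN·m per $
  nylon: M = 1.22 MN·m per $
  nickel superalloy: M = 0.562 MN·m per $
The maximum is for concrete.

concrete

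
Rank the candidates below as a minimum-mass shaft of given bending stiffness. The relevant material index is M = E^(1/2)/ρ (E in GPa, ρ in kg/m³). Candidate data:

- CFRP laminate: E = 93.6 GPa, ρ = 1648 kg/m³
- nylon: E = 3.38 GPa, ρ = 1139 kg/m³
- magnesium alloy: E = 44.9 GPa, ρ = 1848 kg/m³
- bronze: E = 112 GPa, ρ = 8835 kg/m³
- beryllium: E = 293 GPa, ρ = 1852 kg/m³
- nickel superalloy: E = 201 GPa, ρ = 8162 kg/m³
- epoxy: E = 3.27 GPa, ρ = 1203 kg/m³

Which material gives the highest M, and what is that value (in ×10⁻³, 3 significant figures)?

Computing M directly (units already consistent):
  beryllium: M = 9.24×10⁻³
  CFRP laminate: M = 5.87×10⁻³
  magnesium alloy: M = 3.63×10⁻³
  nickel superalloy: M = 1.74×10⁻³
  nylon: M = 1.61×10⁻³
  epoxy: M = 1.50×10⁻³
  bronze: M = 1.20×10⁻³
Beryllium ranks first.

beryllium, M = 9.24×10⁻³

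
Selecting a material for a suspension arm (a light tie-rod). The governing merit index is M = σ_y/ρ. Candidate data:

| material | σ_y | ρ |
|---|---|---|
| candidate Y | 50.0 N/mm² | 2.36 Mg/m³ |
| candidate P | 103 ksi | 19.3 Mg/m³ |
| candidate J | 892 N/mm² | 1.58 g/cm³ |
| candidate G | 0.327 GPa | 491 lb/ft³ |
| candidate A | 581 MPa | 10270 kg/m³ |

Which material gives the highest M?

candidate J

Putting every candidate on a common basis:
  candidate Y: σ_y = 50.00 MPa, ρ = 2360 kg/m³
  candidate P: σ_y = 710.2 MPa, ρ = 19300 kg/m³
  candidate J: σ_y = 892.0 MPa, ρ = 1580 kg/m³
  candidate G: σ_y = 327.0 MPa, ρ = 7865 kg/m³
  candidate A: σ_y = 581.0 MPa, ρ = 10270 kg/m³
  candidate J: M = 565 kN·m/kg
  candidate A: M = 56.6 kN·m/kg
  candidate G: M = 41.6 kN·m/kg
  candidate P: M = 36.8 kN·m/kg
  candidate Y: M = 21.2 kN·m/kg
The maximum is for candidate J.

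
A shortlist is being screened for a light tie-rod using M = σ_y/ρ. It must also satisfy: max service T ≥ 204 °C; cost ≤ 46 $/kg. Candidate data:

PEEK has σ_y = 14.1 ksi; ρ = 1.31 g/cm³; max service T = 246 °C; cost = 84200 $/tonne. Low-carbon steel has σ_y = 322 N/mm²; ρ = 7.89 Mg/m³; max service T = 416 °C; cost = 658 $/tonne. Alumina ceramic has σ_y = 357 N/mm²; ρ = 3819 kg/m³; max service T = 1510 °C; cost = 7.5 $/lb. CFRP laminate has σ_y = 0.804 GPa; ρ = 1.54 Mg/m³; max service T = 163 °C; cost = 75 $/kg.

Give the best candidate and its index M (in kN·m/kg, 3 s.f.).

Screen on constraints: max service T ≥ 204 °C; cost ≤ 46 $/kg. Survivors: low-carbon steel, alumina ceramic.
After converting to SI:
  low-carbon steel: σ_y = 322.0 MPa, ρ = 7890 kg/m³
  alumina ceramic: σ_y = 357.0 MPa, ρ = 3819 kg/m³
  alumina ceramic: M = 93.5 kN·m/kg
  low-carbon steel: M = 40.8 kN·m/kg
The maximum is for alumina ceramic.

alumina ceramic, M = 93.5 kN·m/kg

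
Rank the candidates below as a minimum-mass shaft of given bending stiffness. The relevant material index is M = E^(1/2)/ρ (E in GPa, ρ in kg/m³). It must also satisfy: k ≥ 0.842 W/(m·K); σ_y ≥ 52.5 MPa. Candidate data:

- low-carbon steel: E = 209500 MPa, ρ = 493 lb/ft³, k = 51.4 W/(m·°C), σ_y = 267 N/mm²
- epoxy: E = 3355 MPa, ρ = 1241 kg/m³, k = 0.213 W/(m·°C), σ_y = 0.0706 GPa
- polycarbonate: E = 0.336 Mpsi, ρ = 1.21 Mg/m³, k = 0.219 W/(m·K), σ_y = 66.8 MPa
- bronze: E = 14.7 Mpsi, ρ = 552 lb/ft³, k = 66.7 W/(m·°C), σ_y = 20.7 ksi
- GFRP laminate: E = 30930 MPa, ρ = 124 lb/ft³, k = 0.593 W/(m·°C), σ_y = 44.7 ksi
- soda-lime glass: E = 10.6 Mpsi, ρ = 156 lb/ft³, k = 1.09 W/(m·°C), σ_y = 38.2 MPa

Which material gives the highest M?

Screen on constraints: k ≥ 0.842 W/(m·K); σ_y ≥ 52.5 MPa. Survivors: low-carbon steel, bronze.
Convert each candidate to consistent units, then evaluate M:
  low-carbon steel: E = 209.5 GPa, ρ = 7897 kg/m³
  bronze: E = 101.4 GPa, ρ = 8842 kg/m³
  low-carbon steel: M = 1.83×10⁻³
  bronze: M = 1.14×10⁻³
Highest index: low-carbon steel.

low-carbon steel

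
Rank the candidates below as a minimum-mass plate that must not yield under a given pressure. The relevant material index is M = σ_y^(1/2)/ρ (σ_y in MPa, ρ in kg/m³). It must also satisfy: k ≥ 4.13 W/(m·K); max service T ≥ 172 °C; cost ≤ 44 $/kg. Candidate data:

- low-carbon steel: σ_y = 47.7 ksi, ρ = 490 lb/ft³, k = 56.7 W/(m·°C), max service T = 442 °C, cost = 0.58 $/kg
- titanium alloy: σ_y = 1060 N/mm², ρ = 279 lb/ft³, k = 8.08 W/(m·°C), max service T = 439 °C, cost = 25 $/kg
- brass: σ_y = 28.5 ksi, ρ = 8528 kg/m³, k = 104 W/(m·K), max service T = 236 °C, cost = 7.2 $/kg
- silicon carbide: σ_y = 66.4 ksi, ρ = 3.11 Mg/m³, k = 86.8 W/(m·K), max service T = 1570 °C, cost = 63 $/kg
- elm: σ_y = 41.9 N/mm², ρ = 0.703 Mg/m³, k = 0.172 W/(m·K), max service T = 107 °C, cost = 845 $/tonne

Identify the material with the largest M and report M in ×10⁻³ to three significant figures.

titanium alloy, M = 7.28×10⁻³

Screen on constraints: k ≥ 4.13 W/(m·K); max service T ≥ 172 °C; cost ≤ 44 $/kg. Survivors: low-carbon steel, titanium alloy, brass.
In SI units:
  low-carbon steel: σ_y = 328.9 MPa, ρ = 7849 kg/m³
  titanium alloy: σ_y = 1060 MPa, ρ = 4469 kg/m³
  brass: σ_y = 196.5 MPa, ρ = 8528 kg/m³
  titanium alloy: M = 7.28×10⁻³
  low-carbon steel: M = 2.31×10⁻³
  brass: M = 1.64×10⁻³
Titanium alloy has the largest M.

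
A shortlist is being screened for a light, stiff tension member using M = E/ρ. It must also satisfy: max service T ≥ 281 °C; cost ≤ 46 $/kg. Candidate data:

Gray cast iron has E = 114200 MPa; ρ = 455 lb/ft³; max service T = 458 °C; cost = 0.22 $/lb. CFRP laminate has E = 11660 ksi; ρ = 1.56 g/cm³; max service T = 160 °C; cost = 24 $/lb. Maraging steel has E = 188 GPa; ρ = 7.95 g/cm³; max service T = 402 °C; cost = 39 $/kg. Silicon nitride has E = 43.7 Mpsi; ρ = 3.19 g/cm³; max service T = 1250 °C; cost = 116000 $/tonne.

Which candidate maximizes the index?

maraging steel

Screen on constraints: max service T ≥ 281 °C; cost ≤ 46 $/kg. Survivors: gray cast iron, maraging steel.
After converting to SI:
  gray cast iron: E = 114.2 GPa, ρ = 7288 kg/m³
  maraging steel: E = 188.0 GPa, ρ = 7950 kg/m³
  maraging steel: M = 23.6 MN·m/kg
  gray cast iron: M = 15.7 MN·m/kg
Maraging steel ranks first.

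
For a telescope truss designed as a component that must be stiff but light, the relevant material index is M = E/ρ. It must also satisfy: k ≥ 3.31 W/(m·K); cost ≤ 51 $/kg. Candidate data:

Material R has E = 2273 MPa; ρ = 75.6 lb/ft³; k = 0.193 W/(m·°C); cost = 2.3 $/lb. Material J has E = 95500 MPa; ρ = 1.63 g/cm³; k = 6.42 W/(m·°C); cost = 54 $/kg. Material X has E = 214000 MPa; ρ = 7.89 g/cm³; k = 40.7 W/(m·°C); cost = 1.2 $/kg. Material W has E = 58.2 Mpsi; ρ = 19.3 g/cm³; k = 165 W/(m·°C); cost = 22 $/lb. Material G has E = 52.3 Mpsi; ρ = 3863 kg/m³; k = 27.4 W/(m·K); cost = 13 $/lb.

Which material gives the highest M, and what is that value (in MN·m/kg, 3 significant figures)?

material G, M = 93.3 MN·m/kg

Screen on constraints: k ≥ 3.31 W/(m·K); cost ≤ 51 $/kg. Survivors: material X, material W, material G.
Normalizing units and computing the index:
  material X: E = 214.0 GPa, ρ = 7890 kg/m³
  material W: E = 401.3 GPa, ρ = 19300 kg/m³
  material G: E = 360.6 GPa, ρ = 3863 kg/m³
  material G: M = 93.3 MN·m/kg
  material X: M = 27.1 MN·m/kg
  material W: M = 20.8 MN·m/kg
Material G ranks first.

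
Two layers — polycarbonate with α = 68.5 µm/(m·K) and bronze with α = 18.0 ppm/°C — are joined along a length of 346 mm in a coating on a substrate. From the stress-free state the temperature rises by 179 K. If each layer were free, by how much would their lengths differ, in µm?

3130 µm

Δα = |68.5 − 18.0|×10⁻⁶/K = 50.5×10⁻⁶/K.
ΔL_mismatch = Δα·L·ΔT = 50.5×10⁻⁶ × 346.0 mm × 179.0 K = 3130 µm.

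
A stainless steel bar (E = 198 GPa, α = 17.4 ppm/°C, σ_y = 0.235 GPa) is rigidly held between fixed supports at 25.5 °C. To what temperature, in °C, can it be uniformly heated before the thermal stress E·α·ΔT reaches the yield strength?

93.7 °C

σ_y = 0.235 GPa = 235.0 MPa.
E·α·ΔT = 235.0 MPa ⇒ ΔT = 235.0 / (198.0×10³ × 17.4×10⁻⁶) = 68.21 K.
T = 25.5 + 68.21 = 93.71 °C.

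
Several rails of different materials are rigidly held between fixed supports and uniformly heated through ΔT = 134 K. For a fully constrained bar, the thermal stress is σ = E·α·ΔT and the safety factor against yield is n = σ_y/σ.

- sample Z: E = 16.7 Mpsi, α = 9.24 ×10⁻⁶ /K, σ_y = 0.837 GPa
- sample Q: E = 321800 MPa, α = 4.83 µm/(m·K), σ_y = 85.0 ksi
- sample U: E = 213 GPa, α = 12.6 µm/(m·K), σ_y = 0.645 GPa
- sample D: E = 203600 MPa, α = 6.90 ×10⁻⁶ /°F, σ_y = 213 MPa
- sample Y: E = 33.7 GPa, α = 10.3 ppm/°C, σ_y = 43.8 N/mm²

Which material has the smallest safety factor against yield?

sample D

In consistent units (E in GPa, α in ×10⁻⁶/K, σ_y in MPa):
  sample Z: E = 115.1, α = 9.24, σ_y = 837.0 → σ = 143 MPa, n = 5.87
  sample Q: E = 321.8, α = 4.83, σ_y = 586.1 → σ = 208 MPa, n = 2.81
  sample U: E = 213.0, α = 12.6, σ_y = 645.0 → σ = 360 MPa, n = 1.79
  sample D: E = 203.6, α = 12.4, σ_y = 213.0 → σ = 339 MPa, n = 0.629
  sample Y: E = 33.70, α = 10.3, σ_y = 43.80 → σ = 46.5 MPa, n = 0.942
Smallest n: sample D with n = 0.629.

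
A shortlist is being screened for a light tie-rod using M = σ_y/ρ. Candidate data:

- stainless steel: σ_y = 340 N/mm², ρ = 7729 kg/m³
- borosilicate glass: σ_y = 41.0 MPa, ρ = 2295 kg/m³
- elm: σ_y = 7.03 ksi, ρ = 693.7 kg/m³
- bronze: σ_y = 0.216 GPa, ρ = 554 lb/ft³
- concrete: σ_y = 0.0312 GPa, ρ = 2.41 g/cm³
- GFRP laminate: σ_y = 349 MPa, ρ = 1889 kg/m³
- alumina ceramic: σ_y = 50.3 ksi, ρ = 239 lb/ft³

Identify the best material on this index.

GFRP laminate

Normalizing units and computing the index:
  stainless steel: σ_y = 340.0 MPa, ρ = 7729 kg/m³
  borosilicate glass: σ_y = 41.00 MPa, ρ = 2295 kg/m³
  elm: σ_y = 48.47 MPa, ρ = 693.7 kg/m³
  bronze: σ_y = 216.0 MPa, ρ = 8874 kg/m³
  concrete: σ_y = 31.20 MPa, ρ = 2410 kg/m³
  GFRP laminate: σ_y = 349.0 MPa, ρ = 1889 kg/m³
  alumina ceramic: σ_y = 346.8 MPa, ρ = 3828 kg/m³
  GFRP laminate: M = 185 kN·m/kg
  alumina ceramic: M = 90.6 kN·m/kg
  elm: M = 69.9 kN·m/kg
  stainless steel: M = 44.0 kN·m/kg
  bronze: M = 24.3 kN·m/kg
  borosilicate glass: M = 17.9 kN·m/kg
  concrete: M = 12.9 kN·m/kg
The maximum is for GFRP laminate.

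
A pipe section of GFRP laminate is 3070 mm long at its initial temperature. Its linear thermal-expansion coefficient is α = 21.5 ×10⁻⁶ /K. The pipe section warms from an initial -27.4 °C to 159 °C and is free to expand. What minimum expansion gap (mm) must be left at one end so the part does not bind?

ΔT = 159 − (-27.4) = 186.4 K.
ΔL = α·L₀·ΔT = 21.5×10⁻⁶ × 3070 mm × 186.4 K = 12.3 mm.

12.3 mm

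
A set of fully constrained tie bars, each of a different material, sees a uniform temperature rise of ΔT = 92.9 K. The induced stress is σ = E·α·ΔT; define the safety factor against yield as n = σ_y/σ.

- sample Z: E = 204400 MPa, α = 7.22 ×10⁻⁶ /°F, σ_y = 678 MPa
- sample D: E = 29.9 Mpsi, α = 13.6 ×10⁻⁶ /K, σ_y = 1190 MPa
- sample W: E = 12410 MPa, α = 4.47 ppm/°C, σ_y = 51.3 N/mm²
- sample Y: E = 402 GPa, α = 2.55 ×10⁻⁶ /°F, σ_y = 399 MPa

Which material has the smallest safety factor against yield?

sample Y

In consistent units (E in GPa, α in ×10⁻⁶/K, σ_y in MPa):
  sample Z: E = 204.4, α = 13.0, σ_y = 678.0 → σ = 247 MPa, n = 2.75
  sample D: E = 206.2, α = 13.6, σ_y = 1190 → σ = 260 MPa, n = 4.57
  sample W: E = 12.41, α = 4.47, σ_y = 51.30 → σ = 5.15 MPa, n = 9.95
  sample Y: E = 402.0, α = 4.59, σ_y = 399.0 → σ = 171 MPa, n = 2.33
The minimum is sample Y at n = 2.33.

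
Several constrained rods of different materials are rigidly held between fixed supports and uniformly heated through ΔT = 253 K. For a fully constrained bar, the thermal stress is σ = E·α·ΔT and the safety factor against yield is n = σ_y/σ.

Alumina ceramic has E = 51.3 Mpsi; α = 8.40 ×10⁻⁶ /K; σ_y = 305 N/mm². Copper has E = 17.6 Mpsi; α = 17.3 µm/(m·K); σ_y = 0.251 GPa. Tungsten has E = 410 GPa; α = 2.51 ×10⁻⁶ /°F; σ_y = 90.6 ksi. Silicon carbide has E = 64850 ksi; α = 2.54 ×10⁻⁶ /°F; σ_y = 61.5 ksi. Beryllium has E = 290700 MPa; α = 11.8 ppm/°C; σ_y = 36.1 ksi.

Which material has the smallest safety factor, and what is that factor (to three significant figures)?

Per material, after unit conversion:
  alumina ceramic: E = 353.7, α = 8.40, σ_y = 305.0 → σ = 752 MPa, n = 0.406
  copper: E = 121.3, α = 17.3, σ_y = 251.0 → σ = 531 MPa, n = 0.473
  tungsten: E = 410.0, α = 4.52, σ_y = 624.7 → σ = 469 MPa, n = 1.33
  silicon carbide: E = 447.1, α = 4.57, σ_y = 424.0 → σ = 517 MPa, n = 0.820
  beryllium: E = 290.7, α = 11.8, σ_y = 248.9 → σ = 868 MPa, n = 0.287
Beryllium has the lowest safety factor, n = 0.287.

beryllium, n = 0.287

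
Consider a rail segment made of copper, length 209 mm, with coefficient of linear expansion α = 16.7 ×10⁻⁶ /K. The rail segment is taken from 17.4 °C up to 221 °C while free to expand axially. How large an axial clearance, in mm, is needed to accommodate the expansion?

0.711 mm

ΔT = 221 − 17.4 = 203.6 K.
ΔL = α·L₀·ΔT = 16.7×10⁻⁶ × 209 mm × 203.6 K = 0.711 mm.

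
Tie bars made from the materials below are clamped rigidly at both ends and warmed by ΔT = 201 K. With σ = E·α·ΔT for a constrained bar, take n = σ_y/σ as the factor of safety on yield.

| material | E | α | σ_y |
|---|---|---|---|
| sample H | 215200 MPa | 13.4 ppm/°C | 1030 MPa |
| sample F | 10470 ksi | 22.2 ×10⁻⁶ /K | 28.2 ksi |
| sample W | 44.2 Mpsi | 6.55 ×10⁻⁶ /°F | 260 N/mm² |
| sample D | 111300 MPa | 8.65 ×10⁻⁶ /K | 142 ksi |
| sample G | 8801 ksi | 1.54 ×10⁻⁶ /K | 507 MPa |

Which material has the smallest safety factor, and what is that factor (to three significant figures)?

Per material, after unit conversion:
  sample H: E = 215.2, α = 13.4, σ_y = 1030 → σ = 580 MPa, n = 1.78
  sample F: E = 72.19, α = 22.2, σ_y = 194.4 → σ = 322 MPa, n = 0.604
  sample W: E = 304.7, α = 11.8, σ_y = 260.0 → σ = 722 MPa, n = 0.360
  sample D: E = 111.3, α = 8.65, σ_y = 979.1 → σ = 194 MPa, n = 5.06
  sample G: E = 60.68, α = 1.54, σ_y = 507.0 → σ = 18.8 MPa, n = 27.0
The minimum is sample W at n = 0.360.

sample W, n = 0.360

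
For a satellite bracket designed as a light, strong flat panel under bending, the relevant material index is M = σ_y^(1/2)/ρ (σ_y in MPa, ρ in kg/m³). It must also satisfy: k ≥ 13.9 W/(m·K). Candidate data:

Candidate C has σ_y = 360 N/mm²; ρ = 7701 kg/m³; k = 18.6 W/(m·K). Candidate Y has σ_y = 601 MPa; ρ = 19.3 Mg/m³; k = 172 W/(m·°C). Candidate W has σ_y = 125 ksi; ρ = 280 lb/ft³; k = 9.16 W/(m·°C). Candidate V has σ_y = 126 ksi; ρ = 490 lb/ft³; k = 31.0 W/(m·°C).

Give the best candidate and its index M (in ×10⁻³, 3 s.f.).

Screen on constraints: k ≥ 13.9 W/(m·K). Survivors: candidate C, candidate Y, candidate V.
Putting every candidate on a common basis:
  candidate C: σ_y = 360.0 MPa, ρ = 7701 kg/m³
  candidate Y: σ_y = 601.0 MPa, ρ = 19300 kg/m³
  candidate V: σ_y = 868.7 MPa, ρ = 7849 kg/m³
  candidate V: M = 3.76×10⁻³
  candidate C: M = 2.46×10⁻³
  candidate Y: M = 1.27×10⁻³
Candidate V has the largest M.

candidate V, M = 3.76×10⁻³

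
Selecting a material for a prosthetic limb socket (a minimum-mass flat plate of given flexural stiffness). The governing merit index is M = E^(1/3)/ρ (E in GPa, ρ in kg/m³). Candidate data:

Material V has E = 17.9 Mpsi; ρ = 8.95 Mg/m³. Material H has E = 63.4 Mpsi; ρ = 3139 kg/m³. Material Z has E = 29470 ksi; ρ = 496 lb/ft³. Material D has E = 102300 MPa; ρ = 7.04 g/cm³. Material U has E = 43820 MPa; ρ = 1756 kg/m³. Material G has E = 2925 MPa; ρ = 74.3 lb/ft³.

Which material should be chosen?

In SI units:
  material V: E = 123.4 GPa, ρ = 8950 kg/m³
  material H: E = 437.1 GPa, ρ = 3139 kg/m³
  material Z: E = 203.2 GPa, ρ = 7945 kg/m³
  material D: E = 102.3 GPa, ρ = 7040 kg/m³
  material U: E = 43.82 GPa, ρ = 1756 kg/m³
  material G: E = 2.925 GPa, ρ = 1190 kg/m³
  material H: M = 2.42×10⁻³
  material U: M = 2.01×10⁻³
  material G: M = 1.20×10⁻³
  material Z: M = 0.740×10⁻³
  material D: M = 0.664×10⁻³
  material V: M = 0.556×10⁻³
Material H ranks first.

material H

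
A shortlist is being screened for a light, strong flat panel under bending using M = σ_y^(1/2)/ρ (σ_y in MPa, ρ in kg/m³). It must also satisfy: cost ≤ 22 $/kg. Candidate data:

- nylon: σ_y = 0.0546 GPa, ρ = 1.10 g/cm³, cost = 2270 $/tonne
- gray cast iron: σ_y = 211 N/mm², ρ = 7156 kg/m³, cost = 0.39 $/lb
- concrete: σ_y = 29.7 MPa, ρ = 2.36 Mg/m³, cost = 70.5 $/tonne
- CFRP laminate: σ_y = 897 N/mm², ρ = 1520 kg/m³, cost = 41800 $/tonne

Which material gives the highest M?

nylon

Screen on constraints: cost ≤ 22 $/kg. Survivors: nylon, gray cast iron, concrete.
Normalizing units and computing the index:
  nylon: σ_y = 54.60 MPa, ρ = 1100 kg/m³
  gray cast iron: σ_y = 211.0 MPa, ρ = 7156 kg/m³
  concrete: σ_y = 29.70 MPa, ρ = 2360 kg/m³
  nylon: M = 6.72×10⁻³
  concrete: M = 2.31×10⁻³
  gray cast iron: M = 2.03×10⁻³
Highest index: nylon.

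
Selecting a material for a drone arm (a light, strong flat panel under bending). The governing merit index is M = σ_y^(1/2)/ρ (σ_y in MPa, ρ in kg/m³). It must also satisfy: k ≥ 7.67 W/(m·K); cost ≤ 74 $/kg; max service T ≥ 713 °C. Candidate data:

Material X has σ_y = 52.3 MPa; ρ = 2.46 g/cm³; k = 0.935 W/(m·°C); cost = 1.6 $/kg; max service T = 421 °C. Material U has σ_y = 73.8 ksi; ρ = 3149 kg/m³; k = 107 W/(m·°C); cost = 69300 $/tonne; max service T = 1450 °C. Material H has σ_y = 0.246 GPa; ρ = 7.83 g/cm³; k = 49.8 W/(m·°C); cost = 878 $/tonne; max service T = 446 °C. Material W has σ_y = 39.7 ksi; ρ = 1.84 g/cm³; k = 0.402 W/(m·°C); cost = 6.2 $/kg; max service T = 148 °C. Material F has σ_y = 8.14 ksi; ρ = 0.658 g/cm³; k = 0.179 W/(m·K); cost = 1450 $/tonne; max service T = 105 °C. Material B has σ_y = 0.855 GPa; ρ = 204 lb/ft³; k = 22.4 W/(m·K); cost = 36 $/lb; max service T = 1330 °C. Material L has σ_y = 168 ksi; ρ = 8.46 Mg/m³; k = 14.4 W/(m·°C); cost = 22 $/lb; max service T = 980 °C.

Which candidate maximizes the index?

material U

Screen on constraints: k ≥ 7.67 W/(m·K); cost ≤ 74 $/kg; max service T ≥ 713 °C. Survivors: material U, material L.
Convert each candidate to consistent units, then evaluate M:
  material U: σ_y = 508.8 MPa, ρ = 3149 kg/m³
  material L: σ_y = 1158 MPa, ρ = 8460 kg/m³
  material U: M = 7.16×10⁻³
  material L: M = 4.02×10⁻³
Material U ranks first.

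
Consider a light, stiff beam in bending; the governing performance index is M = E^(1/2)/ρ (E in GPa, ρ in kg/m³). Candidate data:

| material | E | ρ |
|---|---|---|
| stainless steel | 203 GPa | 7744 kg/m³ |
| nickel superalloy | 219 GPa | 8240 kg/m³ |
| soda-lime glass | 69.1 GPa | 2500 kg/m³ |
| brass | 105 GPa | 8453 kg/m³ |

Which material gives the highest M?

Evaluate M for each candidate:
  soda-lime glass: M = 3.33×10⁻³
  stainless steel: M = 1.84×10⁻³
  nickel superalloy: M = 1.80×10⁻³
  brass: M = 1.21×10⁻³
Soda-lime glass ranks first.

soda-lime glass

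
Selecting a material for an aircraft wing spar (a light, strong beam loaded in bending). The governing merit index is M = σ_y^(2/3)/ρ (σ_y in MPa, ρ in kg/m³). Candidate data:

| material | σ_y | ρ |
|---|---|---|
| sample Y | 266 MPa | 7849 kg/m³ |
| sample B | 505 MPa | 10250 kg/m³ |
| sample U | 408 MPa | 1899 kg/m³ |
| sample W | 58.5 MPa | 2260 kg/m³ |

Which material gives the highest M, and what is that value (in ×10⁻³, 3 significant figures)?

sample U, M = 29.0×10⁻³

Evaluate M for each candidate:
  sample U: M = 29.0×10⁻³
  sample W: M = 6.67×10⁻³
  sample B: M = 6.19×10⁻³
  sample Y: M = 5.27×10⁻³
Sample U has the largest M.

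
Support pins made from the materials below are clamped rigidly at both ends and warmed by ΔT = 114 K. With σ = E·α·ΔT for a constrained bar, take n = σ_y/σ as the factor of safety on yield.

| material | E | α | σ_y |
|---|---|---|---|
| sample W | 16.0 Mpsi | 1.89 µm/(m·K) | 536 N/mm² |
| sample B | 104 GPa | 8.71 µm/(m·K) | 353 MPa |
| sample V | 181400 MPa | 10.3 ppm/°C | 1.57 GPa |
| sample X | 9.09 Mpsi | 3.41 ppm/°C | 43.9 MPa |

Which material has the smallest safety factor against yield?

Per material, after unit conversion:
  sample W: E = 110.3, α = 1.89, σ_y = 536.0 → σ = 23.8 MPa, n = 22.6
  sample B: E = 104.0, α = 8.71, σ_y = 353.0 → σ = 103 MPa, n = 3.42
  sample V: E = 181.4, α = 10.3, σ_y = 1570 → σ = 213 MPa, n = 7.37
  sample X: E = 62.67, α = 3.41, σ_y = 43.90 → σ = 24.4 MPa, n = 1.80
Sample X has the lowest safety factor, n = 1.80.

sample X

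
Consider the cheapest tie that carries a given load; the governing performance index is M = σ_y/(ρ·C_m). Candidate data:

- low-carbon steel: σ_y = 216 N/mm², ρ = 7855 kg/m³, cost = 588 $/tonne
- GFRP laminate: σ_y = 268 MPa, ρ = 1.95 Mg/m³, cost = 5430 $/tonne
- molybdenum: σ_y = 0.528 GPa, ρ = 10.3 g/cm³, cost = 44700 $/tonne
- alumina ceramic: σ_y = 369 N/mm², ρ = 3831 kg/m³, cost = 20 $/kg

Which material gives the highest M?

After converting to SI:
  low-carbon steel: σ_y = 216.0 MPa, ρ = 7855 kg/m³, cost = 0.5880 $/kg
  GFRP laminate: σ_y = 268.0 MPa, ρ = 1950 kg/m³, cost = 5.430 $/kg
  molybdenum: σ_y = 528.0 MPa, ρ = 10300 kg/m³, cost = 44.70 $/kg
  alumina ceramic: σ_y = 369.0 MPa, ρ = 3831 kg/m³, cost = 20.00 $/kg
  low-carbon steel: M = 46.8 kN·m per $
  GFRP laminate: M = 25.3 kN·m per $
  alumina ceramic: M = 4.82 kN·m per $
  molybdenum: M = 1.15 kN·m per $
Low-carbon steel ranks first.

low-carbon steel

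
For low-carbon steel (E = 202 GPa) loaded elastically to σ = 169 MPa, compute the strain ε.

ε = σ/E = 169 / 202000 = 8.37×10⁻⁴.

8.37×10⁻⁴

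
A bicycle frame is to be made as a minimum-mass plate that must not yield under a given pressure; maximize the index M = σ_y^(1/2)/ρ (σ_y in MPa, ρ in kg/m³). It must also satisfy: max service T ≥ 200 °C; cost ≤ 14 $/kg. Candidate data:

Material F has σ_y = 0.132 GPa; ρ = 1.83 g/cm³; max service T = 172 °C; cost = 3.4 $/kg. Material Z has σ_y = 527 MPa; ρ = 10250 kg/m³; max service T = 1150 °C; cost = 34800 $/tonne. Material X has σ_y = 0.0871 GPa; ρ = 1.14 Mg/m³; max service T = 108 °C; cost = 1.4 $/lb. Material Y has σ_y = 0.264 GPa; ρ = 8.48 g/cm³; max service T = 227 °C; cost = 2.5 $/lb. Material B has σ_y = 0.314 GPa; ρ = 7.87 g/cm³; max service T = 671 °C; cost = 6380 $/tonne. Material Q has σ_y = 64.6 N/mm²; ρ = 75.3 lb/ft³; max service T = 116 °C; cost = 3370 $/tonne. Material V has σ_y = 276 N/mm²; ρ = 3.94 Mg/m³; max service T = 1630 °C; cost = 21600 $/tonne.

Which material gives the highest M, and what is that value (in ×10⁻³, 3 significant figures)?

material B, M = 2.25×10⁻³

Screen on constraints: max service T ≥ 200 °C; cost ≤ 14 $/kg. Survivors: material Y, material B.
Convert each candidate to consistent units, then evaluate M:
  material Y: σ_y = 264.0 MPa, ρ = 8480 kg/m³
  material B: σ_y = 314.0 MPa, ρ = 7870 kg/m³
  material B: M = 2.25×10⁻³
  material Y: M = 1.92×10⁻³
Highest index: material B.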